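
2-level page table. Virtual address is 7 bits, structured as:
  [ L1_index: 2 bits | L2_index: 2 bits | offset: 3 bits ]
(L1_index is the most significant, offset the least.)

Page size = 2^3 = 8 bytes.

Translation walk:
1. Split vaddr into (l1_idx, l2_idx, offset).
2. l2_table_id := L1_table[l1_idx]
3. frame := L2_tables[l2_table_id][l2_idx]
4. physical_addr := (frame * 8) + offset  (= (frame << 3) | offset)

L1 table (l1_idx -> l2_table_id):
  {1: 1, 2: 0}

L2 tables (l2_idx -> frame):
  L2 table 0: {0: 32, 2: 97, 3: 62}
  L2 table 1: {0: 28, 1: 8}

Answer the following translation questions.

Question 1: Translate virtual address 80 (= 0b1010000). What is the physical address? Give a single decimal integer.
Answer: 776

Derivation:
vaddr = 80 = 0b1010000
Split: l1_idx=2, l2_idx=2, offset=0
L1[2] = 0
L2[0][2] = 97
paddr = 97 * 8 + 0 = 776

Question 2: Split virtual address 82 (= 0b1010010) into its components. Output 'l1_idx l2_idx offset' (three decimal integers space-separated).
vaddr = 82 = 0b1010010
  top 2 bits -> l1_idx = 2
  next 2 bits -> l2_idx = 2
  bottom 3 bits -> offset = 2

Answer: 2 2 2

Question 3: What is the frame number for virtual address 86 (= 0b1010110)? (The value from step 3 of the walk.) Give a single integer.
Answer: 97

Derivation:
vaddr = 86: l1_idx=2, l2_idx=2
L1[2] = 0; L2[0][2] = 97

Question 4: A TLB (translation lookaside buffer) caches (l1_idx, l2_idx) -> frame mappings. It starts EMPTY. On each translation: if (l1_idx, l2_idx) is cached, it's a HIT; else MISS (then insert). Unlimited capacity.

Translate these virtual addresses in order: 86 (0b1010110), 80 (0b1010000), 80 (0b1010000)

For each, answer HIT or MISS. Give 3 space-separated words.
Answer: MISS HIT HIT

Derivation:
vaddr=86: (2,2) not in TLB -> MISS, insert
vaddr=80: (2,2) in TLB -> HIT
vaddr=80: (2,2) in TLB -> HIT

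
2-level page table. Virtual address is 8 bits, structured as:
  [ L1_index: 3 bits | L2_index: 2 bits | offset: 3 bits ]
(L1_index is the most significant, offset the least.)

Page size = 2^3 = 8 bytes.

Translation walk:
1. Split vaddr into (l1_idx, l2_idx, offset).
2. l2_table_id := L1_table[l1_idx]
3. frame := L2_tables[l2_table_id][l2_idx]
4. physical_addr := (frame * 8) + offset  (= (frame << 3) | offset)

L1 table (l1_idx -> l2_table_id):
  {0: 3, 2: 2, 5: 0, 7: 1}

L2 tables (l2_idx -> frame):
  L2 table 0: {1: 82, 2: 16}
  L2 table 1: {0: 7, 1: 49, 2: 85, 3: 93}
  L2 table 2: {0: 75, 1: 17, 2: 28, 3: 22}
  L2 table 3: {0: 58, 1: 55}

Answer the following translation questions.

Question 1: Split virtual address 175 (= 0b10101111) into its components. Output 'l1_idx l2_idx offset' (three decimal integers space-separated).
Answer: 5 1 7

Derivation:
vaddr = 175 = 0b10101111
  top 3 bits -> l1_idx = 5
  next 2 bits -> l2_idx = 1
  bottom 3 bits -> offset = 7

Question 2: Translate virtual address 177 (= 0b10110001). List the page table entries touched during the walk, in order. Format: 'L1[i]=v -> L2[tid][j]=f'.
vaddr = 177 = 0b10110001
Split: l1_idx=5, l2_idx=2, offset=1

Answer: L1[5]=0 -> L2[0][2]=16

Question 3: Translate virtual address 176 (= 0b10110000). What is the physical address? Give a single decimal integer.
vaddr = 176 = 0b10110000
Split: l1_idx=5, l2_idx=2, offset=0
L1[5] = 0
L2[0][2] = 16
paddr = 16 * 8 + 0 = 128

Answer: 128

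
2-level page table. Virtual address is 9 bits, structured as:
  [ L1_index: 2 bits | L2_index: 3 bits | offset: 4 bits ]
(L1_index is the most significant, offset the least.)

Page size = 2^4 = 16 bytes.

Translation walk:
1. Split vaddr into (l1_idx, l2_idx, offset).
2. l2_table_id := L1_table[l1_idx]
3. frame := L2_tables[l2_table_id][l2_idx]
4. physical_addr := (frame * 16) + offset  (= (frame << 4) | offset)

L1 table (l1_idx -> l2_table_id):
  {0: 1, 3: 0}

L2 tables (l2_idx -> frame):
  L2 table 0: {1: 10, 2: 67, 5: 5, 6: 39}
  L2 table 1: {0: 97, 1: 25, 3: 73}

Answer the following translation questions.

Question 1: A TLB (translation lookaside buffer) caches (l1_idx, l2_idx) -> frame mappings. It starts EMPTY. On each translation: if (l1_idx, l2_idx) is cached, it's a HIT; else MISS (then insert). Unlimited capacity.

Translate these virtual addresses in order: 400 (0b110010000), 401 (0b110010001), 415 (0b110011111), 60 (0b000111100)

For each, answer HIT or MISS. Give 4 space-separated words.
vaddr=400: (3,1) not in TLB -> MISS, insert
vaddr=401: (3,1) in TLB -> HIT
vaddr=415: (3,1) in TLB -> HIT
vaddr=60: (0,3) not in TLB -> MISS, insert

Answer: MISS HIT HIT MISS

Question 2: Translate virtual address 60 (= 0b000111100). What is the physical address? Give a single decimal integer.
Answer: 1180

Derivation:
vaddr = 60 = 0b000111100
Split: l1_idx=0, l2_idx=3, offset=12
L1[0] = 1
L2[1][3] = 73
paddr = 73 * 16 + 12 = 1180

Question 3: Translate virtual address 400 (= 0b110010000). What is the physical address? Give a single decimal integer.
vaddr = 400 = 0b110010000
Split: l1_idx=3, l2_idx=1, offset=0
L1[3] = 0
L2[0][1] = 10
paddr = 10 * 16 + 0 = 160

Answer: 160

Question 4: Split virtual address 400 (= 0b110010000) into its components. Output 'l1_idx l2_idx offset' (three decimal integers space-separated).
Answer: 3 1 0

Derivation:
vaddr = 400 = 0b110010000
  top 2 bits -> l1_idx = 3
  next 3 bits -> l2_idx = 1
  bottom 4 bits -> offset = 0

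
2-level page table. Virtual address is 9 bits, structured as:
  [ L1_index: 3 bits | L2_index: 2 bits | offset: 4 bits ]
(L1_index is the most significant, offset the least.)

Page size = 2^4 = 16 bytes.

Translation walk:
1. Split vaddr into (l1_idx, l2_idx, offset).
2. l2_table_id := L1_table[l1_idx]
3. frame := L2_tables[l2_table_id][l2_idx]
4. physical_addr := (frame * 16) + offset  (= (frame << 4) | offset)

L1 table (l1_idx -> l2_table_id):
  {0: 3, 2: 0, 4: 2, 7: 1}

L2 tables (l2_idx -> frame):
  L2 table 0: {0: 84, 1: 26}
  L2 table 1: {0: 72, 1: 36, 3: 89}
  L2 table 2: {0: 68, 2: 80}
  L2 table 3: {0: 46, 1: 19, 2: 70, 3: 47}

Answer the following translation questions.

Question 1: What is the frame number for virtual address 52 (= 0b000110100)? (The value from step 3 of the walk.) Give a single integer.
Answer: 47

Derivation:
vaddr = 52: l1_idx=0, l2_idx=3
L1[0] = 3; L2[3][3] = 47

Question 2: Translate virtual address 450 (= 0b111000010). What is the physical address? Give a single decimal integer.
vaddr = 450 = 0b111000010
Split: l1_idx=7, l2_idx=0, offset=2
L1[7] = 1
L2[1][0] = 72
paddr = 72 * 16 + 2 = 1154

Answer: 1154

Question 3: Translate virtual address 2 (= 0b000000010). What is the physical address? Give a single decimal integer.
Answer: 738

Derivation:
vaddr = 2 = 0b000000010
Split: l1_idx=0, l2_idx=0, offset=2
L1[0] = 3
L2[3][0] = 46
paddr = 46 * 16 + 2 = 738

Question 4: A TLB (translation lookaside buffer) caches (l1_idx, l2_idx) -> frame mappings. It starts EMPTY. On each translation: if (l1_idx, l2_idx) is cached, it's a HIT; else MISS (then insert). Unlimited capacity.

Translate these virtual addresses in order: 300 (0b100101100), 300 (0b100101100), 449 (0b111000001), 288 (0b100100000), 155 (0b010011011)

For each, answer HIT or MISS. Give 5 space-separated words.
vaddr=300: (4,2) not in TLB -> MISS, insert
vaddr=300: (4,2) in TLB -> HIT
vaddr=449: (7,0) not in TLB -> MISS, insert
vaddr=288: (4,2) in TLB -> HIT
vaddr=155: (2,1) not in TLB -> MISS, insert

Answer: MISS HIT MISS HIT MISS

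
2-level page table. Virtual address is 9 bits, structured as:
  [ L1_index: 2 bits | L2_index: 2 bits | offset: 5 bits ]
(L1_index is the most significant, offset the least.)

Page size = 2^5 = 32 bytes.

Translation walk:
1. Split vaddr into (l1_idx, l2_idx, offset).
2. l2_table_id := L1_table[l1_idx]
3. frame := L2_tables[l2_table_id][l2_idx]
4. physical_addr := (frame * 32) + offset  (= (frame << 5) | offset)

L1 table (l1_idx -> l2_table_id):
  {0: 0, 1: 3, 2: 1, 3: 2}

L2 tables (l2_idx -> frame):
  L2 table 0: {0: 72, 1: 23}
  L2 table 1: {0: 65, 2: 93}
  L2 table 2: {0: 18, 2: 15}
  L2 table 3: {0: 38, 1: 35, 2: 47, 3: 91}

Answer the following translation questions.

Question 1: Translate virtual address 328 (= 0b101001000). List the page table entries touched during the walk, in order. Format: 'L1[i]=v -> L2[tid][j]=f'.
Answer: L1[2]=1 -> L2[1][2]=93

Derivation:
vaddr = 328 = 0b101001000
Split: l1_idx=2, l2_idx=2, offset=8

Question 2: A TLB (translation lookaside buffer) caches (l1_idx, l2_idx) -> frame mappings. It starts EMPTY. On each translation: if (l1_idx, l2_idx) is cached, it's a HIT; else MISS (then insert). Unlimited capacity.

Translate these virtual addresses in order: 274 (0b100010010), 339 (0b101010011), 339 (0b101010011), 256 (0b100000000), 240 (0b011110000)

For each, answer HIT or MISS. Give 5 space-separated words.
vaddr=274: (2,0) not in TLB -> MISS, insert
vaddr=339: (2,2) not in TLB -> MISS, insert
vaddr=339: (2,2) in TLB -> HIT
vaddr=256: (2,0) in TLB -> HIT
vaddr=240: (1,3) not in TLB -> MISS, insert

Answer: MISS MISS HIT HIT MISS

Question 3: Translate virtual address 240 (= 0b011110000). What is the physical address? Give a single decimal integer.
Answer: 2928

Derivation:
vaddr = 240 = 0b011110000
Split: l1_idx=1, l2_idx=3, offset=16
L1[1] = 3
L2[3][3] = 91
paddr = 91 * 32 + 16 = 2928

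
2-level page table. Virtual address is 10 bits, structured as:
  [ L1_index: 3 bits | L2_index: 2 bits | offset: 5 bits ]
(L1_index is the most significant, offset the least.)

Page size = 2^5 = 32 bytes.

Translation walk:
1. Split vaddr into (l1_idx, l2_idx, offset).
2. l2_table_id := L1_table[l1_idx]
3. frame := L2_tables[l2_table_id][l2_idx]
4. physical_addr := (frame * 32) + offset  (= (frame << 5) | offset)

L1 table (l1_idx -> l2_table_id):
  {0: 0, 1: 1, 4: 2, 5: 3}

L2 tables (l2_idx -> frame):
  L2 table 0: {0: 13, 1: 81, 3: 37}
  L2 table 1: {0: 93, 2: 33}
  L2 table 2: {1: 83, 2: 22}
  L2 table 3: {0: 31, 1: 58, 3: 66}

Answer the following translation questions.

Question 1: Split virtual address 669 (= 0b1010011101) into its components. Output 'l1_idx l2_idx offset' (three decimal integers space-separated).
Answer: 5 0 29

Derivation:
vaddr = 669 = 0b1010011101
  top 3 bits -> l1_idx = 5
  next 2 bits -> l2_idx = 0
  bottom 5 bits -> offset = 29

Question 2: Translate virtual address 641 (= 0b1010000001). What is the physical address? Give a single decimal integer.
vaddr = 641 = 0b1010000001
Split: l1_idx=5, l2_idx=0, offset=1
L1[5] = 3
L2[3][0] = 31
paddr = 31 * 32 + 1 = 993

Answer: 993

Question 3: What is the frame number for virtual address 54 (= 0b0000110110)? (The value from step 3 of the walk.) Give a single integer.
vaddr = 54: l1_idx=0, l2_idx=1
L1[0] = 0; L2[0][1] = 81

Answer: 81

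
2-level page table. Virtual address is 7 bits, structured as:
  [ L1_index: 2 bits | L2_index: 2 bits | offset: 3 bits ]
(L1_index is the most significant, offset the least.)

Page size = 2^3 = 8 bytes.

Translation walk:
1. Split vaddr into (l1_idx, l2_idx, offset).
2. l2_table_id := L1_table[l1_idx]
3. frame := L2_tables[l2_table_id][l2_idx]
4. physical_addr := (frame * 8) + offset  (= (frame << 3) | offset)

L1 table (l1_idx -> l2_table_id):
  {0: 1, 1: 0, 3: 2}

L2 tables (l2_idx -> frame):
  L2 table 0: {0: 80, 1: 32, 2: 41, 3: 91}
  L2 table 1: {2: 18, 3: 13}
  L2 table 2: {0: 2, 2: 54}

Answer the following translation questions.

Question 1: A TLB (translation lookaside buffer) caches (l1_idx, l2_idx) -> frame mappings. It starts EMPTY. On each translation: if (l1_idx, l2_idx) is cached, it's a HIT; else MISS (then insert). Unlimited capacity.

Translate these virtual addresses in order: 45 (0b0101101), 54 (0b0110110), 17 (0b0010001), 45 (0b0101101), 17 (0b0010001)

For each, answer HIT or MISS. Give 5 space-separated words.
vaddr=45: (1,1) not in TLB -> MISS, insert
vaddr=54: (1,2) not in TLB -> MISS, insert
vaddr=17: (0,2) not in TLB -> MISS, insert
vaddr=45: (1,1) in TLB -> HIT
vaddr=17: (0,2) in TLB -> HIT

Answer: MISS MISS MISS HIT HIT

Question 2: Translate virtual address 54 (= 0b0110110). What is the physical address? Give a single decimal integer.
Answer: 334

Derivation:
vaddr = 54 = 0b0110110
Split: l1_idx=1, l2_idx=2, offset=6
L1[1] = 0
L2[0][2] = 41
paddr = 41 * 8 + 6 = 334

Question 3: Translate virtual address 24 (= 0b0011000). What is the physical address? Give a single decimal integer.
Answer: 104

Derivation:
vaddr = 24 = 0b0011000
Split: l1_idx=0, l2_idx=3, offset=0
L1[0] = 1
L2[1][3] = 13
paddr = 13 * 8 + 0 = 104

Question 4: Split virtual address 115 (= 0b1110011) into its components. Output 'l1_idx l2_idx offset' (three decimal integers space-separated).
Answer: 3 2 3

Derivation:
vaddr = 115 = 0b1110011
  top 2 bits -> l1_idx = 3
  next 2 bits -> l2_idx = 2
  bottom 3 bits -> offset = 3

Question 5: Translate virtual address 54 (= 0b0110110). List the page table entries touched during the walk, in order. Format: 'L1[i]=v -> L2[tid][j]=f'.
Answer: L1[1]=0 -> L2[0][2]=41

Derivation:
vaddr = 54 = 0b0110110
Split: l1_idx=1, l2_idx=2, offset=6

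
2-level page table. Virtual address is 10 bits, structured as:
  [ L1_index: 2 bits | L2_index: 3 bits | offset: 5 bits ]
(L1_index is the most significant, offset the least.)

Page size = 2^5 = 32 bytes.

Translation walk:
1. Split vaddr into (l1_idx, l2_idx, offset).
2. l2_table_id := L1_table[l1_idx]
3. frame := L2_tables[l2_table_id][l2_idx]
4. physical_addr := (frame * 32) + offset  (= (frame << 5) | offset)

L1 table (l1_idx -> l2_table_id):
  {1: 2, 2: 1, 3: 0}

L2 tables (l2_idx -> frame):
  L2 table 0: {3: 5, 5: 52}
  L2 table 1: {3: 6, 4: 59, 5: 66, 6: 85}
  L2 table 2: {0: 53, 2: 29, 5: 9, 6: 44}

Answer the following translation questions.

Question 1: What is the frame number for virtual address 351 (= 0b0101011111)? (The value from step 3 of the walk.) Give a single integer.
Answer: 29

Derivation:
vaddr = 351: l1_idx=1, l2_idx=2
L1[1] = 2; L2[2][2] = 29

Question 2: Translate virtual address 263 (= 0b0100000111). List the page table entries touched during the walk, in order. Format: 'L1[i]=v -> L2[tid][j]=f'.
Answer: L1[1]=2 -> L2[2][0]=53

Derivation:
vaddr = 263 = 0b0100000111
Split: l1_idx=1, l2_idx=0, offset=7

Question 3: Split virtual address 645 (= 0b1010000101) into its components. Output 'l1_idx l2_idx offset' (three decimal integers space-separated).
Answer: 2 4 5

Derivation:
vaddr = 645 = 0b1010000101
  top 2 bits -> l1_idx = 2
  next 3 bits -> l2_idx = 4
  bottom 5 bits -> offset = 5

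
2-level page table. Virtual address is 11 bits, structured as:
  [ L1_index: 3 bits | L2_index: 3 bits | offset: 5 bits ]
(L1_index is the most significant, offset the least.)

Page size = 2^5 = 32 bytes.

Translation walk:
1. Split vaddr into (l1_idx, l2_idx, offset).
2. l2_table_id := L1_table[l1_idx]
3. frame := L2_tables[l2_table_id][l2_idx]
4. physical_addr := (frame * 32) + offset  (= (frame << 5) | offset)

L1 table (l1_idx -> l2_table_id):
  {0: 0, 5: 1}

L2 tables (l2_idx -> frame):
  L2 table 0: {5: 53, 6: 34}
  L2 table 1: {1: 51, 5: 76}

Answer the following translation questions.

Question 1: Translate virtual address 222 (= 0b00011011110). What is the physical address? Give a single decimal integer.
Answer: 1118

Derivation:
vaddr = 222 = 0b00011011110
Split: l1_idx=0, l2_idx=6, offset=30
L1[0] = 0
L2[0][6] = 34
paddr = 34 * 32 + 30 = 1118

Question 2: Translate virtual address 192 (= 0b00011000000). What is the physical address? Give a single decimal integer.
vaddr = 192 = 0b00011000000
Split: l1_idx=0, l2_idx=6, offset=0
L1[0] = 0
L2[0][6] = 34
paddr = 34 * 32 + 0 = 1088

Answer: 1088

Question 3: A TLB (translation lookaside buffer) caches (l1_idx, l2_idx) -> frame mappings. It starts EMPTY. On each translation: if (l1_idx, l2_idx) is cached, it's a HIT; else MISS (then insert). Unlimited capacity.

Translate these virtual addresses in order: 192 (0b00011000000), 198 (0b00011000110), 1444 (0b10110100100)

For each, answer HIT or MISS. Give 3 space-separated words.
vaddr=192: (0,6) not in TLB -> MISS, insert
vaddr=198: (0,6) in TLB -> HIT
vaddr=1444: (5,5) not in TLB -> MISS, insert

Answer: MISS HIT MISS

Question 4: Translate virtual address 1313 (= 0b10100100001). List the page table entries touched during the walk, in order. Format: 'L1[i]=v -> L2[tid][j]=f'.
vaddr = 1313 = 0b10100100001
Split: l1_idx=5, l2_idx=1, offset=1

Answer: L1[5]=1 -> L2[1][1]=51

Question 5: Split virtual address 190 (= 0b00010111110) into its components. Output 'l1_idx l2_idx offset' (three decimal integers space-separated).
vaddr = 190 = 0b00010111110
  top 3 bits -> l1_idx = 0
  next 3 bits -> l2_idx = 5
  bottom 5 bits -> offset = 30

Answer: 0 5 30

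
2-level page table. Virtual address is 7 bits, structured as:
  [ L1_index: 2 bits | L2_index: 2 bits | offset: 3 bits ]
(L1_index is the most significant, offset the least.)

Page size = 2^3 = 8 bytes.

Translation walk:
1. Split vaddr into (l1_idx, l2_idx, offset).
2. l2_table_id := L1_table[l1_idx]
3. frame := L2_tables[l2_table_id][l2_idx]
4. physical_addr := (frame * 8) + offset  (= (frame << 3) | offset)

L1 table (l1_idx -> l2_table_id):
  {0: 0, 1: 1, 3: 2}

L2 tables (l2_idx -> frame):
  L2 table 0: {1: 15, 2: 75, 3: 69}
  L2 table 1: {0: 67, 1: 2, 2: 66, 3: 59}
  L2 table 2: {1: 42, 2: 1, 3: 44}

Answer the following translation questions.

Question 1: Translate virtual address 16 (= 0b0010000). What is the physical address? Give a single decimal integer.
vaddr = 16 = 0b0010000
Split: l1_idx=0, l2_idx=2, offset=0
L1[0] = 0
L2[0][2] = 75
paddr = 75 * 8 + 0 = 600

Answer: 600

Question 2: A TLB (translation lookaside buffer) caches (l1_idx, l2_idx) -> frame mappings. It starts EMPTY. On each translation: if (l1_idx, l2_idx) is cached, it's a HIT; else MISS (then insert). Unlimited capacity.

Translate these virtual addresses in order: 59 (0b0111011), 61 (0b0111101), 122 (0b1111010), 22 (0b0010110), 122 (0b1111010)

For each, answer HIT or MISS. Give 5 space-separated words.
vaddr=59: (1,3) not in TLB -> MISS, insert
vaddr=61: (1,3) in TLB -> HIT
vaddr=122: (3,3) not in TLB -> MISS, insert
vaddr=22: (0,2) not in TLB -> MISS, insert
vaddr=122: (3,3) in TLB -> HIT

Answer: MISS HIT MISS MISS HIT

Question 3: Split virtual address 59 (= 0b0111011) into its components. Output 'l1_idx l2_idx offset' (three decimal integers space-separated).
vaddr = 59 = 0b0111011
  top 2 bits -> l1_idx = 1
  next 2 bits -> l2_idx = 3
  bottom 3 bits -> offset = 3

Answer: 1 3 3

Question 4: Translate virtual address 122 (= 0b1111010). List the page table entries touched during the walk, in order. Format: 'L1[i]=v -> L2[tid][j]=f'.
Answer: L1[3]=2 -> L2[2][3]=44

Derivation:
vaddr = 122 = 0b1111010
Split: l1_idx=3, l2_idx=3, offset=2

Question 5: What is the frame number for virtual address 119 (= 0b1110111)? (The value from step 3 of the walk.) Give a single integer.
vaddr = 119: l1_idx=3, l2_idx=2
L1[3] = 2; L2[2][2] = 1

Answer: 1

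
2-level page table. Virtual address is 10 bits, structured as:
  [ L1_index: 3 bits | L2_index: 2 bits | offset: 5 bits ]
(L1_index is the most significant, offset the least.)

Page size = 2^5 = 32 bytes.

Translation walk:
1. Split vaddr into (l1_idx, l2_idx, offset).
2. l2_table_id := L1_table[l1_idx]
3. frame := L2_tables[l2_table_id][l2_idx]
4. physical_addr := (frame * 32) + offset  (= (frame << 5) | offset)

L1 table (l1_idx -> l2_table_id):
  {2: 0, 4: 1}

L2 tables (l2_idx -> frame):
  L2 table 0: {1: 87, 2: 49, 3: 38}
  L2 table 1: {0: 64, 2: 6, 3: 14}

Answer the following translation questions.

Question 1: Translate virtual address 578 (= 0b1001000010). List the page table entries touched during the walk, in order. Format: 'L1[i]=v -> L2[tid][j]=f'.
Answer: L1[4]=1 -> L2[1][2]=6

Derivation:
vaddr = 578 = 0b1001000010
Split: l1_idx=4, l2_idx=2, offset=2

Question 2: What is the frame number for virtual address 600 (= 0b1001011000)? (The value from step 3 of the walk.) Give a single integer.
vaddr = 600: l1_idx=4, l2_idx=2
L1[4] = 1; L2[1][2] = 6

Answer: 6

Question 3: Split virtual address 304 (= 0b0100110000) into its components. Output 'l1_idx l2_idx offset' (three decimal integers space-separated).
vaddr = 304 = 0b0100110000
  top 3 bits -> l1_idx = 2
  next 2 bits -> l2_idx = 1
  bottom 5 bits -> offset = 16

Answer: 2 1 16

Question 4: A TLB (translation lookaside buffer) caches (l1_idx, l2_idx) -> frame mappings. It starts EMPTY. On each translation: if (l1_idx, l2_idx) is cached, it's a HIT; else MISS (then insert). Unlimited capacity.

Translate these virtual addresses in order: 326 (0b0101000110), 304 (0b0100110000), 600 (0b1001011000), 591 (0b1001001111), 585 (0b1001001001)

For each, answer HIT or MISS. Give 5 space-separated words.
vaddr=326: (2,2) not in TLB -> MISS, insert
vaddr=304: (2,1) not in TLB -> MISS, insert
vaddr=600: (4,2) not in TLB -> MISS, insert
vaddr=591: (4,2) in TLB -> HIT
vaddr=585: (4,2) in TLB -> HIT

Answer: MISS MISS MISS HIT HIT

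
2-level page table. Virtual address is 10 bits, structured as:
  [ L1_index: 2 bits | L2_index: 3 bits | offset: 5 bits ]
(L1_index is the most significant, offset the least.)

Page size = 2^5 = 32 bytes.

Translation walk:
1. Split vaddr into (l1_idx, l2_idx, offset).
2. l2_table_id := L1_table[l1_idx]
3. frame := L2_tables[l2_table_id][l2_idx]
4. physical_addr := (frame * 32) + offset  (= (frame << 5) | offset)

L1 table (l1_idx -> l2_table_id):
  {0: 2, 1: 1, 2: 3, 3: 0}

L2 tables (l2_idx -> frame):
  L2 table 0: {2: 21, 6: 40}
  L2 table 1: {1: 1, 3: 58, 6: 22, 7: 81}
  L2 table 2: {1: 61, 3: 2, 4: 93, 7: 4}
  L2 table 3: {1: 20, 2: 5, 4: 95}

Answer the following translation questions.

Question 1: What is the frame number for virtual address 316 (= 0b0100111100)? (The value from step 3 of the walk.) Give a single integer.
Answer: 1

Derivation:
vaddr = 316: l1_idx=1, l2_idx=1
L1[1] = 1; L2[1][1] = 1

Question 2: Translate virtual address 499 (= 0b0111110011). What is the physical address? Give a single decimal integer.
Answer: 2611

Derivation:
vaddr = 499 = 0b0111110011
Split: l1_idx=1, l2_idx=7, offset=19
L1[1] = 1
L2[1][7] = 81
paddr = 81 * 32 + 19 = 2611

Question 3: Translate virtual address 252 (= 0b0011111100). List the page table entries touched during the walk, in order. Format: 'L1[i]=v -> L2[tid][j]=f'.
Answer: L1[0]=2 -> L2[2][7]=4

Derivation:
vaddr = 252 = 0b0011111100
Split: l1_idx=0, l2_idx=7, offset=28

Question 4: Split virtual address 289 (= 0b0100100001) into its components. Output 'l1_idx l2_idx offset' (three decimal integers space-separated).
vaddr = 289 = 0b0100100001
  top 2 bits -> l1_idx = 1
  next 3 bits -> l2_idx = 1
  bottom 5 bits -> offset = 1

Answer: 1 1 1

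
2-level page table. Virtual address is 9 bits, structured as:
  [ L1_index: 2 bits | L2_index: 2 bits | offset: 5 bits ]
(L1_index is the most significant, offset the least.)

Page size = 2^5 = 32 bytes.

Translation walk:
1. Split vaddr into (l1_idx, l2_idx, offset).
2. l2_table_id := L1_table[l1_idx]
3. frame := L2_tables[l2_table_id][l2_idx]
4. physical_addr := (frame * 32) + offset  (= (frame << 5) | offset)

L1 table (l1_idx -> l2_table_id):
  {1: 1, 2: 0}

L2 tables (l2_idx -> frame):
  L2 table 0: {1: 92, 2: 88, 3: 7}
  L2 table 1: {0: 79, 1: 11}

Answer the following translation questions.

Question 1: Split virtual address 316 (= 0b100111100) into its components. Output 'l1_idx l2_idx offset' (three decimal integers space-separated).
Answer: 2 1 28

Derivation:
vaddr = 316 = 0b100111100
  top 2 bits -> l1_idx = 2
  next 2 bits -> l2_idx = 1
  bottom 5 bits -> offset = 28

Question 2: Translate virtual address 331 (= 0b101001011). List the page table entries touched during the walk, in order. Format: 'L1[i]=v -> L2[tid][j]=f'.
Answer: L1[2]=0 -> L2[0][2]=88

Derivation:
vaddr = 331 = 0b101001011
Split: l1_idx=2, l2_idx=2, offset=11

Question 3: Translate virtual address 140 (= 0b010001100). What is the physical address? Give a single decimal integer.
vaddr = 140 = 0b010001100
Split: l1_idx=1, l2_idx=0, offset=12
L1[1] = 1
L2[1][0] = 79
paddr = 79 * 32 + 12 = 2540

Answer: 2540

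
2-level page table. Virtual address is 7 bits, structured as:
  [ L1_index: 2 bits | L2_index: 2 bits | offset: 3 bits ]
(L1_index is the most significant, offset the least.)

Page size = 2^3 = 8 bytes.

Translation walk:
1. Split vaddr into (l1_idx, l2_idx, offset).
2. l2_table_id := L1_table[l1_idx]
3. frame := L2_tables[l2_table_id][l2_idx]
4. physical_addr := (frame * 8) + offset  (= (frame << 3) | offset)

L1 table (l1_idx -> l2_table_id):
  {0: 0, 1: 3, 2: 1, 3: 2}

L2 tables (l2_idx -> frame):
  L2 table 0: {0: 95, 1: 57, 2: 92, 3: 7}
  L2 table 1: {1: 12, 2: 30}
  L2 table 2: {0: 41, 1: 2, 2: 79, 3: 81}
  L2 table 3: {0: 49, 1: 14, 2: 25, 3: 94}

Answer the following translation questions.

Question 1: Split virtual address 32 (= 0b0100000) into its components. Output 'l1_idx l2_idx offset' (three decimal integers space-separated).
Answer: 1 0 0

Derivation:
vaddr = 32 = 0b0100000
  top 2 bits -> l1_idx = 1
  next 2 bits -> l2_idx = 0
  bottom 3 bits -> offset = 0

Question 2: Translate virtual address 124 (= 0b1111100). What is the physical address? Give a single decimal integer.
Answer: 652

Derivation:
vaddr = 124 = 0b1111100
Split: l1_idx=3, l2_idx=3, offset=4
L1[3] = 2
L2[2][3] = 81
paddr = 81 * 8 + 4 = 652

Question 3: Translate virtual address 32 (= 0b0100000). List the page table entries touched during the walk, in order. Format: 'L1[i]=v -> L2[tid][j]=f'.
Answer: L1[1]=3 -> L2[3][0]=49

Derivation:
vaddr = 32 = 0b0100000
Split: l1_idx=1, l2_idx=0, offset=0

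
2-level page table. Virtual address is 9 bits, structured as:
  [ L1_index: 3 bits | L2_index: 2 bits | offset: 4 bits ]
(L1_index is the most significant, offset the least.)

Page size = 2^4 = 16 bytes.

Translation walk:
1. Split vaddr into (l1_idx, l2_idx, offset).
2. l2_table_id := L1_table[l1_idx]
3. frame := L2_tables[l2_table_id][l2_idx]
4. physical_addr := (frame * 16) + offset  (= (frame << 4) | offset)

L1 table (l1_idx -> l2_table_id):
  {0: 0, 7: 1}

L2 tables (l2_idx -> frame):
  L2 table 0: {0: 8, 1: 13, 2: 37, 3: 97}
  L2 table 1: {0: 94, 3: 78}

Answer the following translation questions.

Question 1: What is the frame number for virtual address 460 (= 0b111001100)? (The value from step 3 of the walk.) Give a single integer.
Answer: 94

Derivation:
vaddr = 460: l1_idx=7, l2_idx=0
L1[7] = 1; L2[1][0] = 94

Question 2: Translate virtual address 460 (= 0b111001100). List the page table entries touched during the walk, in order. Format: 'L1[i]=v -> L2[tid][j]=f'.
Answer: L1[7]=1 -> L2[1][0]=94

Derivation:
vaddr = 460 = 0b111001100
Split: l1_idx=7, l2_idx=0, offset=12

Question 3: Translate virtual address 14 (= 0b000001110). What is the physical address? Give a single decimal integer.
vaddr = 14 = 0b000001110
Split: l1_idx=0, l2_idx=0, offset=14
L1[0] = 0
L2[0][0] = 8
paddr = 8 * 16 + 14 = 142

Answer: 142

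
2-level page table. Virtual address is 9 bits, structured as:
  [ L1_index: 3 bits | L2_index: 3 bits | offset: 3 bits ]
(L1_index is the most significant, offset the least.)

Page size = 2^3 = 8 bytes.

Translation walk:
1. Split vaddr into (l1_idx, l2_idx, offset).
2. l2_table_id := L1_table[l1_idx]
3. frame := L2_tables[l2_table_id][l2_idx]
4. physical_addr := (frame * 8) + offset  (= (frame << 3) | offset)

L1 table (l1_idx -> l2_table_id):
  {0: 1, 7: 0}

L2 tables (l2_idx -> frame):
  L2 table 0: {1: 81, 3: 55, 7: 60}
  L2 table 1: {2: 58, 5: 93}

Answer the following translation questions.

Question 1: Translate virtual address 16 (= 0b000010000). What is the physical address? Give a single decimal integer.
vaddr = 16 = 0b000010000
Split: l1_idx=0, l2_idx=2, offset=0
L1[0] = 1
L2[1][2] = 58
paddr = 58 * 8 + 0 = 464

Answer: 464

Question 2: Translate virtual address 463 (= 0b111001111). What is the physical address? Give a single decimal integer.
vaddr = 463 = 0b111001111
Split: l1_idx=7, l2_idx=1, offset=7
L1[7] = 0
L2[0][1] = 81
paddr = 81 * 8 + 7 = 655

Answer: 655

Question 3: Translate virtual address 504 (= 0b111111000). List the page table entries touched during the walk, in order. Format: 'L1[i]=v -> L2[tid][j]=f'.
vaddr = 504 = 0b111111000
Split: l1_idx=7, l2_idx=7, offset=0

Answer: L1[7]=0 -> L2[0][7]=60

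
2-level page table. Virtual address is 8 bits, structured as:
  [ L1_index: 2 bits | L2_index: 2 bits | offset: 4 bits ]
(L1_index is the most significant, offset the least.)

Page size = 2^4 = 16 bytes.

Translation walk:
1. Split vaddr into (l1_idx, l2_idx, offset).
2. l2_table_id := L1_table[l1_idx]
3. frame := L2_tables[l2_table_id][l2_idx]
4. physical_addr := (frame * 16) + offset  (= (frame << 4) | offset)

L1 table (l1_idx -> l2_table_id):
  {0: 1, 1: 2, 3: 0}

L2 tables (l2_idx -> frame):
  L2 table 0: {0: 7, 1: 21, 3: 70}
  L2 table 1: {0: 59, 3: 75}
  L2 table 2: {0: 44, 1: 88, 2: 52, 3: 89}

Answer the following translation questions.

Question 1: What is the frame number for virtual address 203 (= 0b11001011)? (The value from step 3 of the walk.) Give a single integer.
Answer: 7

Derivation:
vaddr = 203: l1_idx=3, l2_idx=0
L1[3] = 0; L2[0][0] = 7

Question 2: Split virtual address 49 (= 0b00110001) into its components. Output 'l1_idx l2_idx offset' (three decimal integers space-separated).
vaddr = 49 = 0b00110001
  top 2 bits -> l1_idx = 0
  next 2 bits -> l2_idx = 3
  bottom 4 bits -> offset = 1

Answer: 0 3 1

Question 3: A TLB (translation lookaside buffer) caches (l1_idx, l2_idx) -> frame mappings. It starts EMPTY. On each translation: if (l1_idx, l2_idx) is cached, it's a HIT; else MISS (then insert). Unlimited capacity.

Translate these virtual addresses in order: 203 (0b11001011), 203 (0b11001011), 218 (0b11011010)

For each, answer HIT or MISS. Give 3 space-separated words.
Answer: MISS HIT MISS

Derivation:
vaddr=203: (3,0) not in TLB -> MISS, insert
vaddr=203: (3,0) in TLB -> HIT
vaddr=218: (3,1) not in TLB -> MISS, insert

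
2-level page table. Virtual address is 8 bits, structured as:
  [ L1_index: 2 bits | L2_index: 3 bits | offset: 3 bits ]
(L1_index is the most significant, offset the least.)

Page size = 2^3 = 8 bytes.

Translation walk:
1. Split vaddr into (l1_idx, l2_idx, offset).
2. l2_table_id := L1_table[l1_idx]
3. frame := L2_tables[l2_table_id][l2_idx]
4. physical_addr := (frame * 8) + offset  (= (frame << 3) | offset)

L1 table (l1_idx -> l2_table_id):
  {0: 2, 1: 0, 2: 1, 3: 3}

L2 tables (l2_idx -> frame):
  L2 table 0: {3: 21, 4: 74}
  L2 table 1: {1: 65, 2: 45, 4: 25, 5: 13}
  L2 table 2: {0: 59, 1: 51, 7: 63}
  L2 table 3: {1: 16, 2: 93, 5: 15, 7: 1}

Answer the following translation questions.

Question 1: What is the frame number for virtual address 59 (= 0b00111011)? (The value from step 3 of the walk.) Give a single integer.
Answer: 63

Derivation:
vaddr = 59: l1_idx=0, l2_idx=7
L1[0] = 2; L2[2][7] = 63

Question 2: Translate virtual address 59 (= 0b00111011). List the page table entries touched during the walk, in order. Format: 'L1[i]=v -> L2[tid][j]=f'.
vaddr = 59 = 0b00111011
Split: l1_idx=0, l2_idx=7, offset=3

Answer: L1[0]=2 -> L2[2][7]=63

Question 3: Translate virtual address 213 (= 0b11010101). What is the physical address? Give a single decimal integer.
Answer: 749

Derivation:
vaddr = 213 = 0b11010101
Split: l1_idx=3, l2_idx=2, offset=5
L1[3] = 3
L2[3][2] = 93
paddr = 93 * 8 + 5 = 749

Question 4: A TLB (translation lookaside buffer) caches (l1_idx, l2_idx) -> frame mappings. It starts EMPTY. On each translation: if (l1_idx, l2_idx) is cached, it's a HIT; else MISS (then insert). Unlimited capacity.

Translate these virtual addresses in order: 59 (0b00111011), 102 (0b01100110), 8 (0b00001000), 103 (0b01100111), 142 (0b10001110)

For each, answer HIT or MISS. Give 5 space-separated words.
vaddr=59: (0,7) not in TLB -> MISS, insert
vaddr=102: (1,4) not in TLB -> MISS, insert
vaddr=8: (0,1) not in TLB -> MISS, insert
vaddr=103: (1,4) in TLB -> HIT
vaddr=142: (2,1) not in TLB -> MISS, insert

Answer: MISS MISS MISS HIT MISS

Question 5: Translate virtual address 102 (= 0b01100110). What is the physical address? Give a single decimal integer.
vaddr = 102 = 0b01100110
Split: l1_idx=1, l2_idx=4, offset=6
L1[1] = 0
L2[0][4] = 74
paddr = 74 * 8 + 6 = 598

Answer: 598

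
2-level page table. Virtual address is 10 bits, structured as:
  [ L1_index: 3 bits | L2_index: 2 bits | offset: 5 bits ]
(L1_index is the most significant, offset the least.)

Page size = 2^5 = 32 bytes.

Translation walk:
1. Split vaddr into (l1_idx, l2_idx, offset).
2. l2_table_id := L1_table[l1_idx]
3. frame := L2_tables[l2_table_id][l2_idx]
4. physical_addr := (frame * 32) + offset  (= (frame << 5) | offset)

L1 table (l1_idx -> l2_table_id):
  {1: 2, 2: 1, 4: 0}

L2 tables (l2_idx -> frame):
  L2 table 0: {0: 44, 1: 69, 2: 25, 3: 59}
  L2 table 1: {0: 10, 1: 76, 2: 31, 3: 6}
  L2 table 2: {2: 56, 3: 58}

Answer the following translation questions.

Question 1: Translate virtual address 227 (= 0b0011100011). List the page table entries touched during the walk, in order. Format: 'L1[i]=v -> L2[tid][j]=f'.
vaddr = 227 = 0b0011100011
Split: l1_idx=1, l2_idx=3, offset=3

Answer: L1[1]=2 -> L2[2][3]=58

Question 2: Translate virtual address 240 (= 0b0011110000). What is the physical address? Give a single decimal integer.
vaddr = 240 = 0b0011110000
Split: l1_idx=1, l2_idx=3, offset=16
L1[1] = 2
L2[2][3] = 58
paddr = 58 * 32 + 16 = 1872

Answer: 1872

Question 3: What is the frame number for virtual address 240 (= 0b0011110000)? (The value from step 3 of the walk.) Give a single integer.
vaddr = 240: l1_idx=1, l2_idx=3
L1[1] = 2; L2[2][3] = 58

Answer: 58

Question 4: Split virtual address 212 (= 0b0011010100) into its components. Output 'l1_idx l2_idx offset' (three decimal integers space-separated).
vaddr = 212 = 0b0011010100
  top 3 bits -> l1_idx = 1
  next 2 bits -> l2_idx = 2
  bottom 5 bits -> offset = 20

Answer: 1 2 20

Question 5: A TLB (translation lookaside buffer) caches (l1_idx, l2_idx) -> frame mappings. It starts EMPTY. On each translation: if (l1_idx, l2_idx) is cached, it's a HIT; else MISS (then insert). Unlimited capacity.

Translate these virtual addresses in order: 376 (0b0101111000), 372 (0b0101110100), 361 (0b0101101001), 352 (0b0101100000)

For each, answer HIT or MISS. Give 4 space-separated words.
Answer: MISS HIT HIT HIT

Derivation:
vaddr=376: (2,3) not in TLB -> MISS, insert
vaddr=372: (2,3) in TLB -> HIT
vaddr=361: (2,3) in TLB -> HIT
vaddr=352: (2,3) in TLB -> HIT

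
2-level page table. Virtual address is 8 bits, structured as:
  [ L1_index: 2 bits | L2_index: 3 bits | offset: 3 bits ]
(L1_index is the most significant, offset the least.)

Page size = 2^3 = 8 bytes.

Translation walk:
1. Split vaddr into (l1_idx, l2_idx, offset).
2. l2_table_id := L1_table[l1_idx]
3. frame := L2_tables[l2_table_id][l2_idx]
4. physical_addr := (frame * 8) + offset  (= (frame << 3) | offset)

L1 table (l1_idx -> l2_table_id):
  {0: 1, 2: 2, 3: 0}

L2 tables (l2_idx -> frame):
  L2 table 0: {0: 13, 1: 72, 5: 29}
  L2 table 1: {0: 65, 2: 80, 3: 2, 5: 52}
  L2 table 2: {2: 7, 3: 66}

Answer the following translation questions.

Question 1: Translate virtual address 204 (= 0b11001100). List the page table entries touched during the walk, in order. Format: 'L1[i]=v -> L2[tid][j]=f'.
vaddr = 204 = 0b11001100
Split: l1_idx=3, l2_idx=1, offset=4

Answer: L1[3]=0 -> L2[0][1]=72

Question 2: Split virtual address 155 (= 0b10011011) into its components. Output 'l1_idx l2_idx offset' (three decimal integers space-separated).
Answer: 2 3 3

Derivation:
vaddr = 155 = 0b10011011
  top 2 bits -> l1_idx = 2
  next 3 bits -> l2_idx = 3
  bottom 3 bits -> offset = 3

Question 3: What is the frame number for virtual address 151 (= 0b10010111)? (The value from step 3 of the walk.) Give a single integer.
vaddr = 151: l1_idx=2, l2_idx=2
L1[2] = 2; L2[2][2] = 7

Answer: 7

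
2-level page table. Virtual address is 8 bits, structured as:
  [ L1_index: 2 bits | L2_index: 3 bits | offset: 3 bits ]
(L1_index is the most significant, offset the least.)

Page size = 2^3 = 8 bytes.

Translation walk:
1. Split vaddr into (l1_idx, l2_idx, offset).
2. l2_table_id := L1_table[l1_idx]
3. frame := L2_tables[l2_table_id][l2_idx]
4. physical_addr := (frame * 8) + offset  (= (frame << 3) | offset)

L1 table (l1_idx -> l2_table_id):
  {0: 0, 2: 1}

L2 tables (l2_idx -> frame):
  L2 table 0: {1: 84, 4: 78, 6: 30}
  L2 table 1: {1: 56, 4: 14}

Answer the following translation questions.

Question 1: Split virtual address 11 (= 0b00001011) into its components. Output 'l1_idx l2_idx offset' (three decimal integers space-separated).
Answer: 0 1 3

Derivation:
vaddr = 11 = 0b00001011
  top 2 bits -> l1_idx = 0
  next 3 bits -> l2_idx = 1
  bottom 3 bits -> offset = 3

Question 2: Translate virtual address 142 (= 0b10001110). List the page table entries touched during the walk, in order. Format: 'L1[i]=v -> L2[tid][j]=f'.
vaddr = 142 = 0b10001110
Split: l1_idx=2, l2_idx=1, offset=6

Answer: L1[2]=1 -> L2[1][1]=56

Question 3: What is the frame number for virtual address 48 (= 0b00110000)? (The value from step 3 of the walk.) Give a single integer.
Answer: 30

Derivation:
vaddr = 48: l1_idx=0, l2_idx=6
L1[0] = 0; L2[0][6] = 30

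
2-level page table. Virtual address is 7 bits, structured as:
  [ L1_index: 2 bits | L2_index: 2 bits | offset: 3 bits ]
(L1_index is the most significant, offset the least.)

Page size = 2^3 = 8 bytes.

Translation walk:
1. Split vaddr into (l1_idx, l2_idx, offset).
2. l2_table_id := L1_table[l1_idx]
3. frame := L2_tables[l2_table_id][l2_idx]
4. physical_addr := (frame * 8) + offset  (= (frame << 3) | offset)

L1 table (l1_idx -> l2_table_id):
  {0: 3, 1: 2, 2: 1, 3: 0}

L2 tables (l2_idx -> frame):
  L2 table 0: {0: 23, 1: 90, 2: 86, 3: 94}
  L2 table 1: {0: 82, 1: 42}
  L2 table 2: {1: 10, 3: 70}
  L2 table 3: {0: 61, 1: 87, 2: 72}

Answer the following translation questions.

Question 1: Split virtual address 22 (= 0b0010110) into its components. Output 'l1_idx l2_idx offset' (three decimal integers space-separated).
Answer: 0 2 6

Derivation:
vaddr = 22 = 0b0010110
  top 2 bits -> l1_idx = 0
  next 2 bits -> l2_idx = 2
  bottom 3 bits -> offset = 6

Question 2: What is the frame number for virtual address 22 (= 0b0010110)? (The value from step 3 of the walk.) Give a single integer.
vaddr = 22: l1_idx=0, l2_idx=2
L1[0] = 3; L2[3][2] = 72

Answer: 72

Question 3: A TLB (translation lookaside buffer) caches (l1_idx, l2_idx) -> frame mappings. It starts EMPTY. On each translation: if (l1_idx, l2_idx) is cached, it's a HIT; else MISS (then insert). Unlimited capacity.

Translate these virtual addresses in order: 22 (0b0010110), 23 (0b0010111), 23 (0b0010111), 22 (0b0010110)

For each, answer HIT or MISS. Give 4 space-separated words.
Answer: MISS HIT HIT HIT

Derivation:
vaddr=22: (0,2) not in TLB -> MISS, insert
vaddr=23: (0,2) in TLB -> HIT
vaddr=23: (0,2) in TLB -> HIT
vaddr=22: (0,2) in TLB -> HIT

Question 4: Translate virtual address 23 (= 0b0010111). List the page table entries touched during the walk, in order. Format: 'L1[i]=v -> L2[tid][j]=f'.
Answer: L1[0]=3 -> L2[3][2]=72

Derivation:
vaddr = 23 = 0b0010111
Split: l1_idx=0, l2_idx=2, offset=7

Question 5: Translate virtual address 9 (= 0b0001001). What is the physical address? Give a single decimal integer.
Answer: 697

Derivation:
vaddr = 9 = 0b0001001
Split: l1_idx=0, l2_idx=1, offset=1
L1[0] = 3
L2[3][1] = 87
paddr = 87 * 8 + 1 = 697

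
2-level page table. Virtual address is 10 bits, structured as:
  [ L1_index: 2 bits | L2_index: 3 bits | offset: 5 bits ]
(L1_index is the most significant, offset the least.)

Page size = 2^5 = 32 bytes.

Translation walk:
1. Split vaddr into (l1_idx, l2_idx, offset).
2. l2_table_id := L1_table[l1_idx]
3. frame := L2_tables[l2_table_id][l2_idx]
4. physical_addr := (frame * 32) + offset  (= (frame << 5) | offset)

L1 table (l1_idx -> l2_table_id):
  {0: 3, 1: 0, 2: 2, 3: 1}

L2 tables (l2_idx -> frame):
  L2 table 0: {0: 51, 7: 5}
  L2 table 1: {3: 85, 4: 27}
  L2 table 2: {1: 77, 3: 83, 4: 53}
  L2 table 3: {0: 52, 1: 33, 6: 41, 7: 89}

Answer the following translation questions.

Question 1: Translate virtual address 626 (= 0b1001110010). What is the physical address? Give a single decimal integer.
Answer: 2674

Derivation:
vaddr = 626 = 0b1001110010
Split: l1_idx=2, l2_idx=3, offset=18
L1[2] = 2
L2[2][3] = 83
paddr = 83 * 32 + 18 = 2674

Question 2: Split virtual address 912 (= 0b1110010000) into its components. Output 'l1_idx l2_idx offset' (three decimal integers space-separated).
vaddr = 912 = 0b1110010000
  top 2 bits -> l1_idx = 3
  next 3 bits -> l2_idx = 4
  bottom 5 bits -> offset = 16

Answer: 3 4 16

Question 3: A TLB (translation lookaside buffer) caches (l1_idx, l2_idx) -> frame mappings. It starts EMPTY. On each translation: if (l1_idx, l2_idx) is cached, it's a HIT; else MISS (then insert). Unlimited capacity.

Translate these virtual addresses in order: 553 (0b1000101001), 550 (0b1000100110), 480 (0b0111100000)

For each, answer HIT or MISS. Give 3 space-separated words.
Answer: MISS HIT MISS

Derivation:
vaddr=553: (2,1) not in TLB -> MISS, insert
vaddr=550: (2,1) in TLB -> HIT
vaddr=480: (1,7) not in TLB -> MISS, insert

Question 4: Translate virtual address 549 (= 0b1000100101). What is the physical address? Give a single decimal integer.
Answer: 2469

Derivation:
vaddr = 549 = 0b1000100101
Split: l1_idx=2, l2_idx=1, offset=5
L1[2] = 2
L2[2][1] = 77
paddr = 77 * 32 + 5 = 2469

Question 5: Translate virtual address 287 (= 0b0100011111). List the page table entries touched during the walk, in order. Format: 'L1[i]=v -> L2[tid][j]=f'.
Answer: L1[1]=0 -> L2[0][0]=51

Derivation:
vaddr = 287 = 0b0100011111
Split: l1_idx=1, l2_idx=0, offset=31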